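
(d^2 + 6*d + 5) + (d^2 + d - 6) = 2*d^2 + 7*d - 1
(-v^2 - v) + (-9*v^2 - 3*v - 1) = -10*v^2 - 4*v - 1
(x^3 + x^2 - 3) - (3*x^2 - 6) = x^3 - 2*x^2 + 3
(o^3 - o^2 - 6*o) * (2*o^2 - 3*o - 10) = 2*o^5 - 5*o^4 - 19*o^3 + 28*o^2 + 60*o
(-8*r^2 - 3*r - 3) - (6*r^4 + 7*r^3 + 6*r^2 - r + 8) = -6*r^4 - 7*r^3 - 14*r^2 - 2*r - 11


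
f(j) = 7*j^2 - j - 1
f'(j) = 14*j - 1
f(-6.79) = 328.52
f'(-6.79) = -96.06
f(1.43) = 11.88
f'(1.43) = 19.02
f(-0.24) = -0.36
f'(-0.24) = -4.36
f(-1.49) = 16.03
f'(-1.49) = -21.86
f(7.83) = 420.33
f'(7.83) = 108.62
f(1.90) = 22.37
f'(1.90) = 25.60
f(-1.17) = 9.75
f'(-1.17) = -17.38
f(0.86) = 3.32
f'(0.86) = 11.04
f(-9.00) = 575.00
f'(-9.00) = -127.00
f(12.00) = 995.00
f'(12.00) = 167.00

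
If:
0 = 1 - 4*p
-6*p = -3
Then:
No Solution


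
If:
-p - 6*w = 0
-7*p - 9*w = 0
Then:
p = 0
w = 0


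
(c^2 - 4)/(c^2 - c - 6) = (c - 2)/(c - 3)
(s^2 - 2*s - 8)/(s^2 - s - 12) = (s + 2)/(s + 3)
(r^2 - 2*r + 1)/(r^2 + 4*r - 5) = (r - 1)/(r + 5)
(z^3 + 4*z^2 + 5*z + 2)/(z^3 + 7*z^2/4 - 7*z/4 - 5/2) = 4*(z + 1)/(4*z - 5)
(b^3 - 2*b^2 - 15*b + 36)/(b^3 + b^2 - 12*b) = (b - 3)/b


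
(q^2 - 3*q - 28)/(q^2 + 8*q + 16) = (q - 7)/(q + 4)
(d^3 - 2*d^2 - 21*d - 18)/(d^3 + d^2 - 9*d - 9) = (d - 6)/(d - 3)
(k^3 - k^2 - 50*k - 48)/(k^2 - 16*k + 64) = (k^2 + 7*k + 6)/(k - 8)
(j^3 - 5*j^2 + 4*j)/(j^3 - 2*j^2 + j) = (j - 4)/(j - 1)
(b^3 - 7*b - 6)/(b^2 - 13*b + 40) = (b^3 - 7*b - 6)/(b^2 - 13*b + 40)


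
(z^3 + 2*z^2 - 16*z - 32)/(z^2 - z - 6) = (z^2 - 16)/(z - 3)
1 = 1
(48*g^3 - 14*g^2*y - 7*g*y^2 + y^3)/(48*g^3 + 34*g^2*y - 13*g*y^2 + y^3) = (-6*g^2 + g*y + y^2)/(-6*g^2 - 5*g*y + y^2)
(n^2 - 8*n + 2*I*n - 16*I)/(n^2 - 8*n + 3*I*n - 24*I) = (n + 2*I)/(n + 3*I)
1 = 1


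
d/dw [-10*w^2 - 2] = -20*w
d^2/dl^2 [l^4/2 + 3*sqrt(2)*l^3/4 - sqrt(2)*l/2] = 3*l*(4*l + 3*sqrt(2))/2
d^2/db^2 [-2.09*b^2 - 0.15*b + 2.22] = -4.18000000000000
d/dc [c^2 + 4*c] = 2*c + 4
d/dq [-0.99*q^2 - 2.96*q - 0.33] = -1.98*q - 2.96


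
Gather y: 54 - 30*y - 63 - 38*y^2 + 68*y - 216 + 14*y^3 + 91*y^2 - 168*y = 14*y^3 + 53*y^2 - 130*y - 225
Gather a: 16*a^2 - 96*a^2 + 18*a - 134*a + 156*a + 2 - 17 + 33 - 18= -80*a^2 + 40*a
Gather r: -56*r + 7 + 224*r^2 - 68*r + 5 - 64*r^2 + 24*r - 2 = 160*r^2 - 100*r + 10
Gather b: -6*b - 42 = -6*b - 42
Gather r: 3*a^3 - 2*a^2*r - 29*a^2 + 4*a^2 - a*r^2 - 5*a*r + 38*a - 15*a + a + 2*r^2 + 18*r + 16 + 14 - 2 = 3*a^3 - 25*a^2 + 24*a + r^2*(2 - a) + r*(-2*a^2 - 5*a + 18) + 28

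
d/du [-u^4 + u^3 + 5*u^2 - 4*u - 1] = -4*u^3 + 3*u^2 + 10*u - 4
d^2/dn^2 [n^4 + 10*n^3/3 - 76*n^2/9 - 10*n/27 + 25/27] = 12*n^2 + 20*n - 152/9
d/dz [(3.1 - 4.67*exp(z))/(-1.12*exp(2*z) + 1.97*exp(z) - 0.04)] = (-5.2304*exp(2*z) + 6.944*exp(z) - 5.9202)*exp(z)/(1.2544*exp(4*z) - 4.4128*exp(3*z) + 3.9705*exp(2*z) - 0.1576*exp(z) + 0.0016)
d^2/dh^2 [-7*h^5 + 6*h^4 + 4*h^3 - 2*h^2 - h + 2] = -140*h^3 + 72*h^2 + 24*h - 4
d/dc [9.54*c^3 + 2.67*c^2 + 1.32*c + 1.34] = 28.62*c^2 + 5.34*c + 1.32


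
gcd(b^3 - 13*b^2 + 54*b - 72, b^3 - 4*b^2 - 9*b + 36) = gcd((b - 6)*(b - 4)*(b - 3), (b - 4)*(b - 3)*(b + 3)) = b^2 - 7*b + 12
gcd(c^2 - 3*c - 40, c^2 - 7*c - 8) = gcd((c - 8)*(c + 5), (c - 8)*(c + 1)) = c - 8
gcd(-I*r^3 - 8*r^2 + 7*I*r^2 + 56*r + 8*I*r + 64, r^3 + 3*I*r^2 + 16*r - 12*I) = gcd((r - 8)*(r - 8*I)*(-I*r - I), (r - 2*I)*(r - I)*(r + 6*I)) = 1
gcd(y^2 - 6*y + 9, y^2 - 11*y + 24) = y - 3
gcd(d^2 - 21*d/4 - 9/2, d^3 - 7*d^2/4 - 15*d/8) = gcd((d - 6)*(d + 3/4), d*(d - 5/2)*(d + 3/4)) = d + 3/4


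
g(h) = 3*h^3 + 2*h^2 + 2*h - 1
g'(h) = 9*h^2 + 4*h + 2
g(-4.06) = -176.92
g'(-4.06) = 134.11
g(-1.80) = -15.62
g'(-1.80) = 23.96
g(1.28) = 11.13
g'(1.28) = 21.87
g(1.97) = 33.64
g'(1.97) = 44.81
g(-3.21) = -86.04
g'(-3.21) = 81.90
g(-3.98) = -166.41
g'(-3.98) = 128.64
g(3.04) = 107.85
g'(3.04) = 97.33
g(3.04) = 107.85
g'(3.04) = 97.33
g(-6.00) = -589.00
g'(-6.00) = 302.00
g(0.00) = -1.00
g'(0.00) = 2.00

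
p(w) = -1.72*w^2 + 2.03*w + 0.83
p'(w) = 2.03 - 3.44*w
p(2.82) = -7.12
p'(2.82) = -7.67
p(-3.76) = -31.12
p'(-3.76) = 14.96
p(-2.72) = -17.42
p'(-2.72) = 11.39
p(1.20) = 0.79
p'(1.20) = -2.10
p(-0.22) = 0.30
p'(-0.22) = 2.79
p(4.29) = -22.12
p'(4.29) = -12.73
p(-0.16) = 0.46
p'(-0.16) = 2.58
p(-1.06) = -3.25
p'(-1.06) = 5.68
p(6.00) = -48.91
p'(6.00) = -18.61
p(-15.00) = -416.62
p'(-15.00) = 53.63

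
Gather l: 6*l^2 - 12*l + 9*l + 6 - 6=6*l^2 - 3*l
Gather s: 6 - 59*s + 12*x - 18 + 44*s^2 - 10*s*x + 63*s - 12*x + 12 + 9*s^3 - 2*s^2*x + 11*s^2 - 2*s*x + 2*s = 9*s^3 + s^2*(55 - 2*x) + s*(6 - 12*x)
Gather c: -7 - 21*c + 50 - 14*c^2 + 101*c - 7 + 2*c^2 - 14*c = -12*c^2 + 66*c + 36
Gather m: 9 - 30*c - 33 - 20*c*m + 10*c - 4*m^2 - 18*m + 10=-20*c - 4*m^2 + m*(-20*c - 18) - 14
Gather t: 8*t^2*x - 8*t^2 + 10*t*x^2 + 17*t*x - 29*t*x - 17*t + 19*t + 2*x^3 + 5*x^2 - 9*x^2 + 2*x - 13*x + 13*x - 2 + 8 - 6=t^2*(8*x - 8) + t*(10*x^2 - 12*x + 2) + 2*x^3 - 4*x^2 + 2*x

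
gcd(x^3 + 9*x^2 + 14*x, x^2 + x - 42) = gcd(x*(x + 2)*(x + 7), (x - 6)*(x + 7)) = x + 7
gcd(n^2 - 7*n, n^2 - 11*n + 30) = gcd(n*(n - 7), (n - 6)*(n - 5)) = 1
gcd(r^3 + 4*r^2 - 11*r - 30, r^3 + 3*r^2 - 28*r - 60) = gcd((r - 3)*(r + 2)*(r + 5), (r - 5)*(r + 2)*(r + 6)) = r + 2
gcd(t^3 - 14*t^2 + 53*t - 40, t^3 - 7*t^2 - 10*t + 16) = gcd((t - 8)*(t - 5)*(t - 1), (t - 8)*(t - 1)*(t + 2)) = t^2 - 9*t + 8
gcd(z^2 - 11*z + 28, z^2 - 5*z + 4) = z - 4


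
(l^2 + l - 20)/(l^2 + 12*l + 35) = (l - 4)/(l + 7)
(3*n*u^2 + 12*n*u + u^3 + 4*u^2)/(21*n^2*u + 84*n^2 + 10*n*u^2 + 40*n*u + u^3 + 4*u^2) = u/(7*n + u)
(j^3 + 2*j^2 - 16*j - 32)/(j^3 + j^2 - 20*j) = (j^2 + 6*j + 8)/(j*(j + 5))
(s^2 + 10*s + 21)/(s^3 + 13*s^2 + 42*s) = (s + 3)/(s*(s + 6))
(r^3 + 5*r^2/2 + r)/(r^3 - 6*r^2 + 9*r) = (r^2 + 5*r/2 + 1)/(r^2 - 6*r + 9)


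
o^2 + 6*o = o*(o + 6)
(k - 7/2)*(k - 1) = k^2 - 9*k/2 + 7/2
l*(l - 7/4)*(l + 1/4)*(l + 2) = l^4 + l^3/2 - 55*l^2/16 - 7*l/8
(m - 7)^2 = m^2 - 14*m + 49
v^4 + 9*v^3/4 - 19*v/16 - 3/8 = (v - 3/4)*(v + 1/2)^2*(v + 2)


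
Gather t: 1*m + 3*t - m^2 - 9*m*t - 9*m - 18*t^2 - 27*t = -m^2 - 8*m - 18*t^2 + t*(-9*m - 24)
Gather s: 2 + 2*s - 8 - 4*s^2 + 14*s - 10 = -4*s^2 + 16*s - 16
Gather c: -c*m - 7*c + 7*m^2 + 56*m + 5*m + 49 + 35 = c*(-m - 7) + 7*m^2 + 61*m + 84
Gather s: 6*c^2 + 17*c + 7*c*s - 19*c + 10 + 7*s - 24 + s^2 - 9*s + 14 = 6*c^2 - 2*c + s^2 + s*(7*c - 2)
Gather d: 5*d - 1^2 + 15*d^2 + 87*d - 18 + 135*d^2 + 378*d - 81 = 150*d^2 + 470*d - 100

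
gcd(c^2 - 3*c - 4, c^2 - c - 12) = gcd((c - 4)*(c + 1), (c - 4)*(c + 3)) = c - 4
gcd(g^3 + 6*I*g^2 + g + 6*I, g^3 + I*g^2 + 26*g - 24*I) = g^2 + 5*I*g + 6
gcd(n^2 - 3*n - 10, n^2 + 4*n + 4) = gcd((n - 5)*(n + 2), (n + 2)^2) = n + 2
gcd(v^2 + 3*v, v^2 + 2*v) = v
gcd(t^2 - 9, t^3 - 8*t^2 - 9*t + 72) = t^2 - 9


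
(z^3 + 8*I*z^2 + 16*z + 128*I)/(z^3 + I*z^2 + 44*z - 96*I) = (z + 4*I)/(z - 3*I)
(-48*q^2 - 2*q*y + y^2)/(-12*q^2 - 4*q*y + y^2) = (48*q^2 + 2*q*y - y^2)/(12*q^2 + 4*q*y - y^2)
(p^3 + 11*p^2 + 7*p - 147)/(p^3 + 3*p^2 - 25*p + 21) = (p + 7)/(p - 1)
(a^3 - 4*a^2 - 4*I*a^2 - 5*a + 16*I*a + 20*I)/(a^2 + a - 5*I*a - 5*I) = (a^2 - a*(5 + 4*I) + 20*I)/(a - 5*I)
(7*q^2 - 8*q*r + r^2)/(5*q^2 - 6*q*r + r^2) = (7*q - r)/(5*q - r)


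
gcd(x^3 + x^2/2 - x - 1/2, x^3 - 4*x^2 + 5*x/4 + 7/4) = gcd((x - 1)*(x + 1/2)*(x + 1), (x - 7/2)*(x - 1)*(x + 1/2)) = x^2 - x/2 - 1/2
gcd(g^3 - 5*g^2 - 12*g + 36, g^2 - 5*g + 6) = g - 2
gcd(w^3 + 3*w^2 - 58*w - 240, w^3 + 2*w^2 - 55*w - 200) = w^2 - 3*w - 40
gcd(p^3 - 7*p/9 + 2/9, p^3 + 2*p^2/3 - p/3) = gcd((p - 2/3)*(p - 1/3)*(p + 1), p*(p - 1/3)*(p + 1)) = p^2 + 2*p/3 - 1/3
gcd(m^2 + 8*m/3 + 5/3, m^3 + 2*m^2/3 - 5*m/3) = m + 5/3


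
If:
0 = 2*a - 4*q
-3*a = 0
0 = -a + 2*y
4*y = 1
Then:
No Solution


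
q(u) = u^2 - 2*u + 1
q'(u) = 2*u - 2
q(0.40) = 0.36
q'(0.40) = -1.20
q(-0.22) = 1.49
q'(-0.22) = -2.44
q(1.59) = 0.35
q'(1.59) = 1.18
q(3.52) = 6.35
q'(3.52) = 5.04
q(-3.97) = 24.70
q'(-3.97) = -9.94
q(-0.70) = 2.89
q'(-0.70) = -3.40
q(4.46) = 11.97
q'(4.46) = 6.92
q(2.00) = 1.00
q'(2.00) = 2.00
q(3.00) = 4.00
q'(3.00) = 4.00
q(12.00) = 121.00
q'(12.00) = 22.00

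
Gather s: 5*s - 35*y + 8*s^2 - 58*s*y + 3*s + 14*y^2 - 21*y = 8*s^2 + s*(8 - 58*y) + 14*y^2 - 56*y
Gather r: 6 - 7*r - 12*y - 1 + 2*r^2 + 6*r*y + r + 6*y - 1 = 2*r^2 + r*(6*y - 6) - 6*y + 4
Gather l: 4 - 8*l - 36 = -8*l - 32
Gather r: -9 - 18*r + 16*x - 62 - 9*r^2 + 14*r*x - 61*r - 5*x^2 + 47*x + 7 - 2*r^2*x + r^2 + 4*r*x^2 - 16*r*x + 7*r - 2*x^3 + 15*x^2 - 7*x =r^2*(-2*x - 8) + r*(4*x^2 - 2*x - 72) - 2*x^3 + 10*x^2 + 56*x - 64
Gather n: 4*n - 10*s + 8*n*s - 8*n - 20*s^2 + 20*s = n*(8*s - 4) - 20*s^2 + 10*s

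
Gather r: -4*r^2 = -4*r^2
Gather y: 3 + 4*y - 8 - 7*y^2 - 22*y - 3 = -7*y^2 - 18*y - 8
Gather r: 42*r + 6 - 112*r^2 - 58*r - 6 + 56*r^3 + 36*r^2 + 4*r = 56*r^3 - 76*r^2 - 12*r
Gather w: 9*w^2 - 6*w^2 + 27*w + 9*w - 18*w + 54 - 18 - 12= 3*w^2 + 18*w + 24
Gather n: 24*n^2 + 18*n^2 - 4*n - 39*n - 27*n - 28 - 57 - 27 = 42*n^2 - 70*n - 112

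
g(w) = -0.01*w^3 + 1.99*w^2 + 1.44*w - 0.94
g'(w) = -0.03*w^2 + 3.98*w + 1.44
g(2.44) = 14.28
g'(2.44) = 10.97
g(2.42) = 14.06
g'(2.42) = 10.90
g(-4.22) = 29.17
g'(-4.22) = -15.89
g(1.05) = 2.75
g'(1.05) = 5.59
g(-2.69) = 9.78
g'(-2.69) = -9.48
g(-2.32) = 6.56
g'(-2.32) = -7.96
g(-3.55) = 19.47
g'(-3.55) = -13.07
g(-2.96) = 12.49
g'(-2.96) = -10.60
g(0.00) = -0.94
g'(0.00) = 1.44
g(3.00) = 21.02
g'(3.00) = 13.11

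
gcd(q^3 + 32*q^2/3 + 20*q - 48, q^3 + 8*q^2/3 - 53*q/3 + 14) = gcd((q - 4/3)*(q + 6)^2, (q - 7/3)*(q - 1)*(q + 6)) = q + 6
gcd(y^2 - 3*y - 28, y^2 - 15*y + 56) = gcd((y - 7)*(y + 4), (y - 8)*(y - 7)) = y - 7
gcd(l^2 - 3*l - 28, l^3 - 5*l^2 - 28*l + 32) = l + 4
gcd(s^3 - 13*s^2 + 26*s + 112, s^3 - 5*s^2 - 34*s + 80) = s - 8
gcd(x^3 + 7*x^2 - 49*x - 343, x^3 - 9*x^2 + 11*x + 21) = x - 7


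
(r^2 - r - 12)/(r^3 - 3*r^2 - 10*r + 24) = 1/(r - 2)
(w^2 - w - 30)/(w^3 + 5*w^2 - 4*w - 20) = (w - 6)/(w^2 - 4)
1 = 1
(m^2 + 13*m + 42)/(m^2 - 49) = (m + 6)/(m - 7)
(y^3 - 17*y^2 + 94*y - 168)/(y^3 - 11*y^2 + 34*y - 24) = (y - 7)/(y - 1)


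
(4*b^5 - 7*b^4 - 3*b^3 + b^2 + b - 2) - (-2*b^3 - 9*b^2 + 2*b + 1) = 4*b^5 - 7*b^4 - b^3 + 10*b^2 - b - 3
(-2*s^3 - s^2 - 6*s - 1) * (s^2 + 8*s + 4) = -2*s^5 - 17*s^4 - 22*s^3 - 53*s^2 - 32*s - 4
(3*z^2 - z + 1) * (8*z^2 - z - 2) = 24*z^4 - 11*z^3 + 3*z^2 + z - 2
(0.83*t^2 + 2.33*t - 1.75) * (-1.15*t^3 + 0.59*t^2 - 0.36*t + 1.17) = -0.9545*t^5 - 2.1898*t^4 + 3.0884*t^3 - 0.9002*t^2 + 3.3561*t - 2.0475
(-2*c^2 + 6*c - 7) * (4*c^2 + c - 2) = -8*c^4 + 22*c^3 - 18*c^2 - 19*c + 14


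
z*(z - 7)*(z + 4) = z^3 - 3*z^2 - 28*z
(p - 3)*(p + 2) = p^2 - p - 6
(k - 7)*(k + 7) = k^2 - 49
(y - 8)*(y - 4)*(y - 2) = y^3 - 14*y^2 + 56*y - 64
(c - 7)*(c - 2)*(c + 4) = c^3 - 5*c^2 - 22*c + 56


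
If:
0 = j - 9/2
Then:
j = 9/2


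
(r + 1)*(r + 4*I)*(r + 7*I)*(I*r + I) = I*r^4 - 11*r^3 + 2*I*r^3 - 22*r^2 - 27*I*r^2 - 11*r - 56*I*r - 28*I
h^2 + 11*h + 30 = (h + 5)*(h + 6)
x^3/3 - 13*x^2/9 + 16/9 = (x/3 + 1/3)*(x - 4)*(x - 4/3)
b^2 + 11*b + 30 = (b + 5)*(b + 6)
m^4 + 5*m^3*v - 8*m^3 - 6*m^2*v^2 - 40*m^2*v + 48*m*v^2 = m*(m - 8)*(m - v)*(m + 6*v)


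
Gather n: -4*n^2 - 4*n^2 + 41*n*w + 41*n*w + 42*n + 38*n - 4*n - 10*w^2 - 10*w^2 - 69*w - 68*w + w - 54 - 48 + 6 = -8*n^2 + n*(82*w + 76) - 20*w^2 - 136*w - 96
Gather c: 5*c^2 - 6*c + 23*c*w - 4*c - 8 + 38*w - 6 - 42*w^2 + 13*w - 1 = 5*c^2 + c*(23*w - 10) - 42*w^2 + 51*w - 15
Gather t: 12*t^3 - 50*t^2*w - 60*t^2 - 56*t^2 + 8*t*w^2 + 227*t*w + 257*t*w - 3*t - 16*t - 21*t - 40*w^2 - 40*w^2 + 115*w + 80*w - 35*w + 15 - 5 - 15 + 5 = 12*t^3 + t^2*(-50*w - 116) + t*(8*w^2 + 484*w - 40) - 80*w^2 + 160*w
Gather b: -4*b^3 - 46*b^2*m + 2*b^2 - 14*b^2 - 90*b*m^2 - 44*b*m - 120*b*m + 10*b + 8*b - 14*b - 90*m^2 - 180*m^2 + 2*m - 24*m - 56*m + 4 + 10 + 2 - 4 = -4*b^3 + b^2*(-46*m - 12) + b*(-90*m^2 - 164*m + 4) - 270*m^2 - 78*m + 12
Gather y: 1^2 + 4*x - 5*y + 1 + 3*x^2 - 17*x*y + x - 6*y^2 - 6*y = 3*x^2 + 5*x - 6*y^2 + y*(-17*x - 11) + 2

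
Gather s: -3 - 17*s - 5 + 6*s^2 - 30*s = 6*s^2 - 47*s - 8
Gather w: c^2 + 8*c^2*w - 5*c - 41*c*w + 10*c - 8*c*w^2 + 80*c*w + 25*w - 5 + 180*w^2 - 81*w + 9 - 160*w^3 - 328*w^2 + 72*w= c^2 + 5*c - 160*w^3 + w^2*(-8*c - 148) + w*(8*c^2 + 39*c + 16) + 4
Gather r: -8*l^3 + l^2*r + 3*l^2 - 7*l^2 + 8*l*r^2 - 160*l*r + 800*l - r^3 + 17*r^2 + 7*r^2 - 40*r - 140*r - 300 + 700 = -8*l^3 - 4*l^2 + 800*l - r^3 + r^2*(8*l + 24) + r*(l^2 - 160*l - 180) + 400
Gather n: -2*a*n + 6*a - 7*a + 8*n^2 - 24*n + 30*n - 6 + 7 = -a + 8*n^2 + n*(6 - 2*a) + 1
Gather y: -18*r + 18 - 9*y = -18*r - 9*y + 18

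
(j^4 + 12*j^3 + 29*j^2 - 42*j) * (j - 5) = j^5 + 7*j^4 - 31*j^3 - 187*j^2 + 210*j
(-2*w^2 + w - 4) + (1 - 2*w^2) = -4*w^2 + w - 3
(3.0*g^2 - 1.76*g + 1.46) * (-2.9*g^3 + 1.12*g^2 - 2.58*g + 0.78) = -8.7*g^5 + 8.464*g^4 - 13.9452*g^3 + 8.516*g^2 - 5.1396*g + 1.1388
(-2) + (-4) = -6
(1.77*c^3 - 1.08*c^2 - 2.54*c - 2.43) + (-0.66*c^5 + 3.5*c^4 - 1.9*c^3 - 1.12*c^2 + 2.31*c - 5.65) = -0.66*c^5 + 3.5*c^4 - 0.13*c^3 - 2.2*c^2 - 0.23*c - 8.08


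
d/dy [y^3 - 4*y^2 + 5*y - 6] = 3*y^2 - 8*y + 5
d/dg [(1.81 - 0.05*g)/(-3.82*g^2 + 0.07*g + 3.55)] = (-0.191*g^2 + 13.8284*g - 0.3042)/(14.5924*g^4 - 0.5348*g^3 - 27.1171*g^2 + 0.497*g + 12.6025)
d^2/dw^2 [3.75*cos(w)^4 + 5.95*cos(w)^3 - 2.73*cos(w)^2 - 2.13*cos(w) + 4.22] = -60.0*cos(w)^4 - 53.55*cos(w)^3 + 55.92*cos(w)^2 + 37.83*cos(w) - 5.46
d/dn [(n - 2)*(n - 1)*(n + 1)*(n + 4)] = 4*n^3 + 6*n^2 - 18*n - 2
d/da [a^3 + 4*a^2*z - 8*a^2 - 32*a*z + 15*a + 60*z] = 3*a^2 + 8*a*z - 16*a - 32*z + 15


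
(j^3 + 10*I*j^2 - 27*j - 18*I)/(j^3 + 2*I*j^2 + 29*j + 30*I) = (j + 3*I)/(j - 5*I)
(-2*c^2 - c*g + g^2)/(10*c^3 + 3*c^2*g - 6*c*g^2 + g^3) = -1/(5*c - g)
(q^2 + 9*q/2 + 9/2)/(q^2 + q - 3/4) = 2*(q + 3)/(2*q - 1)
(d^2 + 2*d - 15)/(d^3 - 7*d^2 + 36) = (d + 5)/(d^2 - 4*d - 12)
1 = 1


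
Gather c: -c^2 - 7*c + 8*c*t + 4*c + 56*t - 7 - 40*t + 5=-c^2 + c*(8*t - 3) + 16*t - 2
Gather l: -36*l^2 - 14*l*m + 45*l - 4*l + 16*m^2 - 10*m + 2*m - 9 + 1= -36*l^2 + l*(41 - 14*m) + 16*m^2 - 8*m - 8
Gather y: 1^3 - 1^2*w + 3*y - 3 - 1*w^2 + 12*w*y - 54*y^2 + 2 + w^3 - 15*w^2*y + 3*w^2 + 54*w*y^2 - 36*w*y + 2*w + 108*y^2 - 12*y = w^3 + 2*w^2 + w + y^2*(54*w + 54) + y*(-15*w^2 - 24*w - 9)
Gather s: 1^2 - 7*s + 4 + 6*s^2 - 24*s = 6*s^2 - 31*s + 5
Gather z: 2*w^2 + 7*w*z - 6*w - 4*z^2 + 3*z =2*w^2 - 6*w - 4*z^2 + z*(7*w + 3)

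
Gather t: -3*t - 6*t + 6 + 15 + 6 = 27 - 9*t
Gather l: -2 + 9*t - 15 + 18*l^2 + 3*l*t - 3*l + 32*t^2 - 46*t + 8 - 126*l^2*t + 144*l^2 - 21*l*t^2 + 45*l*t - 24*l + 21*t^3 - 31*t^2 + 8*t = l^2*(162 - 126*t) + l*(-21*t^2 + 48*t - 27) + 21*t^3 + t^2 - 29*t - 9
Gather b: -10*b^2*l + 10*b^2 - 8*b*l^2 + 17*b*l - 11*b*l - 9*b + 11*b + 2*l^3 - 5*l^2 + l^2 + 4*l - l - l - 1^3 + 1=b^2*(10 - 10*l) + b*(-8*l^2 + 6*l + 2) + 2*l^3 - 4*l^2 + 2*l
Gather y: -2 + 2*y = 2*y - 2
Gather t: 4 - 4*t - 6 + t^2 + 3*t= t^2 - t - 2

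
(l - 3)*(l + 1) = l^2 - 2*l - 3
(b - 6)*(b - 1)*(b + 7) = b^3 - 43*b + 42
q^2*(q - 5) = q^3 - 5*q^2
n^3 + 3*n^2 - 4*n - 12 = (n - 2)*(n + 2)*(n + 3)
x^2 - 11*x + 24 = (x - 8)*(x - 3)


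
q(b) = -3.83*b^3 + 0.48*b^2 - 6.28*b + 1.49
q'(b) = -11.49*b^2 + 0.96*b - 6.28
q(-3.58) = 205.86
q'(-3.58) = -156.98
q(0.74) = -4.45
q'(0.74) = -11.86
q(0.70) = -3.98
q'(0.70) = -11.24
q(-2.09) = 51.68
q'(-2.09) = -58.48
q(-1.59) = 28.08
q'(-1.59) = -36.85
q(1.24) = -12.86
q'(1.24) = -22.76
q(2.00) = -39.79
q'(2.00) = -50.32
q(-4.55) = 400.77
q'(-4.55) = -248.52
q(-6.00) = 883.73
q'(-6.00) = -425.68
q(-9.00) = 2888.96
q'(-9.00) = -945.61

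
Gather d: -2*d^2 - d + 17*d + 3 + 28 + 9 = -2*d^2 + 16*d + 40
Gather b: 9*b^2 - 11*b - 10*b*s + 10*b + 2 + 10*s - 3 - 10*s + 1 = 9*b^2 + b*(-10*s - 1)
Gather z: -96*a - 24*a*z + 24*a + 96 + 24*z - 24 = -72*a + z*(24 - 24*a) + 72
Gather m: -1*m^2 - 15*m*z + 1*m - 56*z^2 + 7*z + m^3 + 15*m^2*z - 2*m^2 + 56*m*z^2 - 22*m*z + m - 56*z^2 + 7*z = m^3 + m^2*(15*z - 3) + m*(56*z^2 - 37*z + 2) - 112*z^2 + 14*z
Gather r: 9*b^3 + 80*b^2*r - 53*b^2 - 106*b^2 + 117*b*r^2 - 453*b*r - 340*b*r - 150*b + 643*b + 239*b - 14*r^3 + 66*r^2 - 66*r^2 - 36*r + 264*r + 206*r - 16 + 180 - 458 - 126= 9*b^3 - 159*b^2 + 117*b*r^2 + 732*b - 14*r^3 + r*(80*b^2 - 793*b + 434) - 420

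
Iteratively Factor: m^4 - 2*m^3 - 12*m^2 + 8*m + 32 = (m + 2)*(m^3 - 4*m^2 - 4*m + 16) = (m + 2)^2*(m^2 - 6*m + 8) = (m - 4)*(m + 2)^2*(m - 2)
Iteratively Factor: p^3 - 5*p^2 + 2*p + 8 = (p - 4)*(p^2 - p - 2) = (p - 4)*(p + 1)*(p - 2)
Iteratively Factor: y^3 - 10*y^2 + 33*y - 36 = (y - 4)*(y^2 - 6*y + 9) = (y - 4)*(y - 3)*(y - 3)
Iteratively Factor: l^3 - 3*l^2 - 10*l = (l)*(l^2 - 3*l - 10) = l*(l - 5)*(l + 2)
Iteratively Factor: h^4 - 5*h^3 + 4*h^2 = (h - 4)*(h^3 - h^2) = h*(h - 4)*(h^2 - h) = h^2*(h - 4)*(h - 1)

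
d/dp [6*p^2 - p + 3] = 12*p - 1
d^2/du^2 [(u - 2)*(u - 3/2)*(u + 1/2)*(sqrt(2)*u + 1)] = 12*sqrt(2)*u^2 - 18*sqrt(2)*u + 6*u - 6 + 5*sqrt(2)/2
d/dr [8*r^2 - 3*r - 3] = 16*r - 3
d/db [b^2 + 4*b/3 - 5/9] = 2*b + 4/3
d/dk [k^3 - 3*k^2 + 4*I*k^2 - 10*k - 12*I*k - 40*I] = 3*k^2 + k*(-6 + 8*I) - 10 - 12*I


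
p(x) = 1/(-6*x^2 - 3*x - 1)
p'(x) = (12*x + 3)/(-6*x^2 - 3*x - 1)^2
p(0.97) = -0.10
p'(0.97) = 0.16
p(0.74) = -0.15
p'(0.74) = 0.28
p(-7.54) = -0.00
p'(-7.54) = -0.00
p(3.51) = -0.01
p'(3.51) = 0.01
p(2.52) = -0.02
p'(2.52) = 0.02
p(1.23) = -0.07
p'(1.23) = 0.09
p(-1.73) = -0.07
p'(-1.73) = -0.09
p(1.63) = -0.05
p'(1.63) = 0.05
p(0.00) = -1.00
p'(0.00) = 3.00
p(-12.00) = 0.00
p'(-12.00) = 0.00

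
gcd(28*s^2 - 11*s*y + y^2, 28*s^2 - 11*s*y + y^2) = 28*s^2 - 11*s*y + y^2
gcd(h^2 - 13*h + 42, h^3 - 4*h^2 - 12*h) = h - 6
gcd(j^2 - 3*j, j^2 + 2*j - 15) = j - 3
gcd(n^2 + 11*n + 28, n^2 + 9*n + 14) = n + 7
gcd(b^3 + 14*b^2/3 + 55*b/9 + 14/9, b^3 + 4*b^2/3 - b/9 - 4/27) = b + 1/3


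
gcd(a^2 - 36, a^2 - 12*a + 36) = a - 6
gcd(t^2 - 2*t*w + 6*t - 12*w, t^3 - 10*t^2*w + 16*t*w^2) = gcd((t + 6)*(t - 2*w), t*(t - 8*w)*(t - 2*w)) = t - 2*w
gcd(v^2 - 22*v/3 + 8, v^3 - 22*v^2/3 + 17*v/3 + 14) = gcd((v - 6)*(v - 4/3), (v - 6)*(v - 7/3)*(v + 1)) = v - 6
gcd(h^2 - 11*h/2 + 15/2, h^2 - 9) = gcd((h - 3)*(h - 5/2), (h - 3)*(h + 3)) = h - 3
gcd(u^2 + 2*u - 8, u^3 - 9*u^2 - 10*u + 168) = u + 4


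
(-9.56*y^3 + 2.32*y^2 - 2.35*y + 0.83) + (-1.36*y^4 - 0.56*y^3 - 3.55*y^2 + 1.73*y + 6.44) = -1.36*y^4 - 10.12*y^3 - 1.23*y^2 - 0.62*y + 7.27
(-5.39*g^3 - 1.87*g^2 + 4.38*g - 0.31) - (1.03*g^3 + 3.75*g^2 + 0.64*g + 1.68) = -6.42*g^3 - 5.62*g^2 + 3.74*g - 1.99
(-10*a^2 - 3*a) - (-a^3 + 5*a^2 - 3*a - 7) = a^3 - 15*a^2 + 7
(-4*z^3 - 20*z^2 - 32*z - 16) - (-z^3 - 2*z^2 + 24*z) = -3*z^3 - 18*z^2 - 56*z - 16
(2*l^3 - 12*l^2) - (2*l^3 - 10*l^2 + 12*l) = -2*l^2 - 12*l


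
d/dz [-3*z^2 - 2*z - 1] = -6*z - 2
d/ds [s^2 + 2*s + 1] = 2*s + 2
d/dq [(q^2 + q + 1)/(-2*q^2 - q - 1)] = q*(q + 2)/(4*q^4 + 4*q^3 + 5*q^2 + 2*q + 1)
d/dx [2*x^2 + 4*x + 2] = 4*x + 4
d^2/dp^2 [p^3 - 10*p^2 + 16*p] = 6*p - 20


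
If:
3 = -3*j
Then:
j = -1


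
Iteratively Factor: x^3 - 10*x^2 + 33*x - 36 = (x - 3)*(x^2 - 7*x + 12) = (x - 3)^2*(x - 4)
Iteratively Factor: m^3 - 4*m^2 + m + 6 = (m - 3)*(m^2 - m - 2) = (m - 3)*(m + 1)*(m - 2)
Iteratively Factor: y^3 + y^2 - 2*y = (y + 2)*(y^2 - y) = (y - 1)*(y + 2)*(y)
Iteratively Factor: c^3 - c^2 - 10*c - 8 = (c - 4)*(c^2 + 3*c + 2) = (c - 4)*(c + 2)*(c + 1)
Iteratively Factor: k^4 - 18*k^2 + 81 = (k + 3)*(k^3 - 3*k^2 - 9*k + 27) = (k + 3)^2*(k^2 - 6*k + 9) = (k - 3)*(k + 3)^2*(k - 3)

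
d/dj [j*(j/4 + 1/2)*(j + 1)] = 3*j^2/4 + 3*j/2 + 1/2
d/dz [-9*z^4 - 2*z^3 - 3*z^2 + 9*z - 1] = -36*z^3 - 6*z^2 - 6*z + 9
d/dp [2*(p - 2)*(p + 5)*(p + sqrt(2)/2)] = 6*p^2 + 2*sqrt(2)*p + 12*p - 20 + 3*sqrt(2)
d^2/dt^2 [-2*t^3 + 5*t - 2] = -12*t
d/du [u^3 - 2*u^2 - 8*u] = 3*u^2 - 4*u - 8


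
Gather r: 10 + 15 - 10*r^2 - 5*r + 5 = -10*r^2 - 5*r + 30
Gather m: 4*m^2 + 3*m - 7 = 4*m^2 + 3*m - 7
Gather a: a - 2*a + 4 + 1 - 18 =-a - 13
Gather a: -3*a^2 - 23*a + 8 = -3*a^2 - 23*a + 8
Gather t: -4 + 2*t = 2*t - 4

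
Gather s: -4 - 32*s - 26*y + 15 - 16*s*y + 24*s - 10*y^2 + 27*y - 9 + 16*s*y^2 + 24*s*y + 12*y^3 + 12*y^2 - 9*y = s*(16*y^2 + 8*y - 8) + 12*y^3 + 2*y^2 - 8*y + 2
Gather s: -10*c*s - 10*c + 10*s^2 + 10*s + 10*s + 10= -10*c + 10*s^2 + s*(20 - 10*c) + 10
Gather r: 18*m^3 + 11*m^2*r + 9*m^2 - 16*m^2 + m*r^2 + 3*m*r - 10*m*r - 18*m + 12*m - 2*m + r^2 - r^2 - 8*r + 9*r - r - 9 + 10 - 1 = 18*m^3 - 7*m^2 + m*r^2 - 8*m + r*(11*m^2 - 7*m)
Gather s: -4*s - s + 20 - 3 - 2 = 15 - 5*s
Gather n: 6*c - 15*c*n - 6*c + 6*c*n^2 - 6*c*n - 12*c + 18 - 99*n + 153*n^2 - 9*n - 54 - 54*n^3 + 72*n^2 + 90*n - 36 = -12*c - 54*n^3 + n^2*(6*c + 225) + n*(-21*c - 18) - 72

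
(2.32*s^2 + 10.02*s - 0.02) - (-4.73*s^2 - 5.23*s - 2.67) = 7.05*s^2 + 15.25*s + 2.65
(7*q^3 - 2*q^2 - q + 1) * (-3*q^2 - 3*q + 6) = -21*q^5 - 15*q^4 + 51*q^3 - 12*q^2 - 9*q + 6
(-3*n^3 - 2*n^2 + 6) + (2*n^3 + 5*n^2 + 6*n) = -n^3 + 3*n^2 + 6*n + 6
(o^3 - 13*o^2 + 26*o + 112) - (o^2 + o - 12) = o^3 - 14*o^2 + 25*o + 124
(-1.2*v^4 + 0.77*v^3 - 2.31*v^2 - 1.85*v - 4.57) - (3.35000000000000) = -1.2*v^4 + 0.77*v^3 - 2.31*v^2 - 1.85*v - 7.92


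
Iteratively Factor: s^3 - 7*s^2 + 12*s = (s - 4)*(s^2 - 3*s) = s*(s - 4)*(s - 3)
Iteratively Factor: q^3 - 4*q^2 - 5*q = (q - 5)*(q^2 + q) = q*(q - 5)*(q + 1)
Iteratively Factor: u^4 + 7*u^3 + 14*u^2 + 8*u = (u + 1)*(u^3 + 6*u^2 + 8*u) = (u + 1)*(u + 4)*(u^2 + 2*u) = (u + 1)*(u + 2)*(u + 4)*(u)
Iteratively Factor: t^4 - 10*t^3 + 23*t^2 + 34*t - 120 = (t - 4)*(t^3 - 6*t^2 - t + 30) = (t - 4)*(t + 2)*(t^2 - 8*t + 15) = (t - 5)*(t - 4)*(t + 2)*(t - 3)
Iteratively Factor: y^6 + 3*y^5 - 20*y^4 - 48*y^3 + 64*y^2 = (y - 4)*(y^5 + 7*y^4 + 8*y^3 - 16*y^2) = (y - 4)*(y + 4)*(y^4 + 3*y^3 - 4*y^2) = y*(y - 4)*(y + 4)*(y^3 + 3*y^2 - 4*y) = y*(y - 4)*(y + 4)^2*(y^2 - y) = y*(y - 4)*(y - 1)*(y + 4)^2*(y)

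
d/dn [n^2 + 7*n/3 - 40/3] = 2*n + 7/3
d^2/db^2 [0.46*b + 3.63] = 0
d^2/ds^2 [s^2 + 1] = 2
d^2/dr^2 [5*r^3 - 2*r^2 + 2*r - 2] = 30*r - 4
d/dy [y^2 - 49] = 2*y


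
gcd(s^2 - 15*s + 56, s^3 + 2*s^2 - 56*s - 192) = s - 8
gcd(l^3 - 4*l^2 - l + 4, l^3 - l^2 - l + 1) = l^2 - 1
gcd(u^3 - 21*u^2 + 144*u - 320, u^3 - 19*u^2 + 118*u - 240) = u^2 - 13*u + 40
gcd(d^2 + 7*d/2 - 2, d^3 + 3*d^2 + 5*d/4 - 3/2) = d - 1/2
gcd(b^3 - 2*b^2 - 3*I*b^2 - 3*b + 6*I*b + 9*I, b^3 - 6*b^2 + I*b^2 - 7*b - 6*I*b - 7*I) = b + 1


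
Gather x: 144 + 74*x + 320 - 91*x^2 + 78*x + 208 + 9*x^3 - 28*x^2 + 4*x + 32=9*x^3 - 119*x^2 + 156*x + 704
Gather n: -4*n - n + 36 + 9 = 45 - 5*n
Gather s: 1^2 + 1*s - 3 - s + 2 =0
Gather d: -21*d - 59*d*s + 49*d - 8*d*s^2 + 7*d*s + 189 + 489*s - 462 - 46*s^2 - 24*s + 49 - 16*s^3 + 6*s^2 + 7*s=d*(-8*s^2 - 52*s + 28) - 16*s^3 - 40*s^2 + 472*s - 224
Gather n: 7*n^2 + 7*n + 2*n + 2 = 7*n^2 + 9*n + 2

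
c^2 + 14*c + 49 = (c + 7)^2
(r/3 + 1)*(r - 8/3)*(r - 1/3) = r^3/3 - 73*r/27 + 8/9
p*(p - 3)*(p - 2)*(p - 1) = p^4 - 6*p^3 + 11*p^2 - 6*p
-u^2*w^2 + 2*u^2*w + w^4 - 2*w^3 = w*(-u + w)*(u + w)*(w - 2)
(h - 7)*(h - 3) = h^2 - 10*h + 21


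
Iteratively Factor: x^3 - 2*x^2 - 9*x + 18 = (x - 3)*(x^2 + x - 6) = (x - 3)*(x + 3)*(x - 2)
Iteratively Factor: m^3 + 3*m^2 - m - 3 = (m + 1)*(m^2 + 2*m - 3) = (m - 1)*(m + 1)*(m + 3)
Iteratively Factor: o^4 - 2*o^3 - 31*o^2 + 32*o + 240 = (o - 5)*(o^3 + 3*o^2 - 16*o - 48) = (o - 5)*(o - 4)*(o^2 + 7*o + 12) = (o - 5)*(o - 4)*(o + 3)*(o + 4)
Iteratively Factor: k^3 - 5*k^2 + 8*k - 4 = (k - 2)*(k^2 - 3*k + 2) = (k - 2)^2*(k - 1)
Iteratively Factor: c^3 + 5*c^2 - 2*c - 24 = (c + 4)*(c^2 + c - 6) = (c + 3)*(c + 4)*(c - 2)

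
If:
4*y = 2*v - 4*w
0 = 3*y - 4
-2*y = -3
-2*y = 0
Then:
No Solution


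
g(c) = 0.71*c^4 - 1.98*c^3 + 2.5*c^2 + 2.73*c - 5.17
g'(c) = 2.84*c^3 - 5.94*c^2 + 5.0*c + 2.73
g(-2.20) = 38.64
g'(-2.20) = -67.26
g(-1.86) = 19.64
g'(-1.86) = -45.40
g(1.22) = -0.14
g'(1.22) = 5.15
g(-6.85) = 2293.07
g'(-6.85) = -1223.07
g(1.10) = -0.74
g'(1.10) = 4.82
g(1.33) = 0.45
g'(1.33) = 5.55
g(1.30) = 0.28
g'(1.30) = 5.43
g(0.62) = -2.88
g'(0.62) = 4.22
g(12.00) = 11688.71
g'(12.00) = 4114.89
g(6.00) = 593.69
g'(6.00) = 432.33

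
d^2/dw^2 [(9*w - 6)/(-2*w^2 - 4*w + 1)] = 12*(-8*(w + 1)^2*(3*w - 2) + (9*w + 4)*(2*w^2 + 4*w - 1))/(2*w^2 + 4*w - 1)^3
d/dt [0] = 0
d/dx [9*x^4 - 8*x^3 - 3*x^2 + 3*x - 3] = 36*x^3 - 24*x^2 - 6*x + 3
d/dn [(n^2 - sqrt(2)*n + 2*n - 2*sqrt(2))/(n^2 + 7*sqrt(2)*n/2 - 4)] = (-4*n^2 + 9*sqrt(2)*n^2 - 16*n + 8*sqrt(2)*n + 8*sqrt(2) + 12)/(2*n^4 + 14*sqrt(2)*n^3 + 33*n^2 - 56*sqrt(2)*n + 32)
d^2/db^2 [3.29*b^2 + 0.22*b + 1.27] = 6.58000000000000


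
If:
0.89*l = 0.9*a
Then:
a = 0.988888888888889*l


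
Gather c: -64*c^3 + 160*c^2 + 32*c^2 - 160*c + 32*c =-64*c^3 + 192*c^2 - 128*c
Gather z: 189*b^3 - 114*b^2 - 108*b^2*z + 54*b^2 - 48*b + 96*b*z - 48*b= 189*b^3 - 60*b^2 - 96*b + z*(-108*b^2 + 96*b)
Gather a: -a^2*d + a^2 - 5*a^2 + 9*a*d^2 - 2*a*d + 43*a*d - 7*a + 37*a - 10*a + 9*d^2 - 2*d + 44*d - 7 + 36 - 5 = a^2*(-d - 4) + a*(9*d^2 + 41*d + 20) + 9*d^2 + 42*d + 24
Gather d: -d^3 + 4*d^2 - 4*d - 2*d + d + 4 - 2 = -d^3 + 4*d^2 - 5*d + 2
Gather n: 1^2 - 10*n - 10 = -10*n - 9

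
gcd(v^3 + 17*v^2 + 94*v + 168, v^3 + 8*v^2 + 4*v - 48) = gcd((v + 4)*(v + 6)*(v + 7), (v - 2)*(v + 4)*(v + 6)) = v^2 + 10*v + 24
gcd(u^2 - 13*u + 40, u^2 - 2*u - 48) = u - 8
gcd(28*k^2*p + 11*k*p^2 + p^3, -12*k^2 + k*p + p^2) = 4*k + p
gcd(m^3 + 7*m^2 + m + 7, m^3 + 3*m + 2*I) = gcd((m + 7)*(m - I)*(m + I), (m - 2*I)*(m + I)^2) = m + I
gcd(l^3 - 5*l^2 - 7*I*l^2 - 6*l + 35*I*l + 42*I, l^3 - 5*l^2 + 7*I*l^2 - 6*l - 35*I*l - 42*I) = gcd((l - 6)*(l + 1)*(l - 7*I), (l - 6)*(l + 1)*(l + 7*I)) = l^2 - 5*l - 6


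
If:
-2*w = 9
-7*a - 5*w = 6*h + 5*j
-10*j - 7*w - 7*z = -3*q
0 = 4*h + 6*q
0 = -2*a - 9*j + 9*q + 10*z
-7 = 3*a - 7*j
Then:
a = 1211/446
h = -1089/892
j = 965/446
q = 363/446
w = -9/2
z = 392/223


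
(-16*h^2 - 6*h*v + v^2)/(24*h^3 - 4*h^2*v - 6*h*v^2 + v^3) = (-8*h + v)/(12*h^2 - 8*h*v + v^2)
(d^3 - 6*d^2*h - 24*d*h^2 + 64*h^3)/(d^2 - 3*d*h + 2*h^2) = (d^2 - 4*d*h - 32*h^2)/(d - h)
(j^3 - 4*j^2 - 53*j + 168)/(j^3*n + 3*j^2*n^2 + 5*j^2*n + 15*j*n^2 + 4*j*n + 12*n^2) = (j^3 - 4*j^2 - 53*j + 168)/(n*(j^3 + 3*j^2*n + 5*j^2 + 15*j*n + 4*j + 12*n))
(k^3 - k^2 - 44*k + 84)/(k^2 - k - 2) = (k^2 + k - 42)/(k + 1)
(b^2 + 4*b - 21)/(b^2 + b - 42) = (b - 3)/(b - 6)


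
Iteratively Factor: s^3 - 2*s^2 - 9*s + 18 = (s - 3)*(s^2 + s - 6) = (s - 3)*(s + 3)*(s - 2)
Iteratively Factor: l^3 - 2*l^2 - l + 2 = (l - 1)*(l^2 - l - 2) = (l - 2)*(l - 1)*(l + 1)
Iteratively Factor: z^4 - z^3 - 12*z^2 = (z)*(z^3 - z^2 - 12*z) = z*(z - 4)*(z^2 + 3*z) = z*(z - 4)*(z + 3)*(z)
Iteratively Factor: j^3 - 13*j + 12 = (j - 1)*(j^2 + j - 12) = (j - 3)*(j - 1)*(j + 4)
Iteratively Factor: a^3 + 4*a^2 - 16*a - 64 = (a - 4)*(a^2 + 8*a + 16) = (a - 4)*(a + 4)*(a + 4)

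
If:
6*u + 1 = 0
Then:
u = -1/6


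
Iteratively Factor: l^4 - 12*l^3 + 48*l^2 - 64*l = (l - 4)*(l^3 - 8*l^2 + 16*l) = (l - 4)^2*(l^2 - 4*l) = l*(l - 4)^2*(l - 4)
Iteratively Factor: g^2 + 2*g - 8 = (g + 4)*(g - 2)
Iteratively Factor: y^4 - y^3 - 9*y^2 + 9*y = (y - 3)*(y^3 + 2*y^2 - 3*y) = (y - 3)*(y - 1)*(y^2 + 3*y) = y*(y - 3)*(y - 1)*(y + 3)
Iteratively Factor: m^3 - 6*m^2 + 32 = (m - 4)*(m^2 - 2*m - 8) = (m - 4)^2*(m + 2)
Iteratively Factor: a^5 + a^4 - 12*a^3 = (a + 4)*(a^4 - 3*a^3) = a*(a + 4)*(a^3 - 3*a^2) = a*(a - 3)*(a + 4)*(a^2) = a^2*(a - 3)*(a + 4)*(a)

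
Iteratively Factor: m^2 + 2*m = (m)*(m + 2)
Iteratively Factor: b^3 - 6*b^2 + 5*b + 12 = (b - 3)*(b^2 - 3*b - 4) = (b - 4)*(b - 3)*(b + 1)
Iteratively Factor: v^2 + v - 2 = (v + 2)*(v - 1)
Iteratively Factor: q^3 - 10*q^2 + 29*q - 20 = (q - 5)*(q^2 - 5*q + 4) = (q - 5)*(q - 1)*(q - 4)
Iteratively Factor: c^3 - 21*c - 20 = (c + 1)*(c^2 - c - 20) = (c + 1)*(c + 4)*(c - 5)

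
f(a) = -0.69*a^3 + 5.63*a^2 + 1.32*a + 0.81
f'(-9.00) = -267.69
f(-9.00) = 947.97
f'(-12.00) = -431.88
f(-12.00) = 1988.01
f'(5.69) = -1.63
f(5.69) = 63.49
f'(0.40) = 5.49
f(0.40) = 2.19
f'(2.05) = 15.70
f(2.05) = 21.23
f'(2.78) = 16.63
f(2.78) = 33.17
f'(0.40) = 5.49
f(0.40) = 2.19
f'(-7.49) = -199.14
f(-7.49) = 596.70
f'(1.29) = 12.40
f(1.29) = 10.40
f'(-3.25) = -57.14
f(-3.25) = 79.67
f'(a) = -2.07*a^2 + 11.26*a + 1.32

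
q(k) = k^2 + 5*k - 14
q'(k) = 2*k + 5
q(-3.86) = -18.40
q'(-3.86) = -2.72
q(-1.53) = -19.31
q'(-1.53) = 1.94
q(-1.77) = -19.72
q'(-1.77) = 1.46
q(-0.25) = -15.19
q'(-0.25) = 4.50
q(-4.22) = -17.29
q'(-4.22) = -3.44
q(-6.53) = -4.01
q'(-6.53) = -8.06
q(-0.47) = -16.13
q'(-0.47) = 4.06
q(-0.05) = -14.25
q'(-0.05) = 4.90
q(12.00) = 190.00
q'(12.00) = 29.00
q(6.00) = 52.00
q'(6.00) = 17.00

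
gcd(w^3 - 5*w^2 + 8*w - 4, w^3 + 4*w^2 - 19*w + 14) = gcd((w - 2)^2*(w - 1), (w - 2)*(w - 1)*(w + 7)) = w^2 - 3*w + 2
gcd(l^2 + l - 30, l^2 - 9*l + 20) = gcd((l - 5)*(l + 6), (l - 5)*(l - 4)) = l - 5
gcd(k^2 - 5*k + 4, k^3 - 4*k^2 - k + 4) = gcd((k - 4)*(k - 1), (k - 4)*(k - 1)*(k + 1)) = k^2 - 5*k + 4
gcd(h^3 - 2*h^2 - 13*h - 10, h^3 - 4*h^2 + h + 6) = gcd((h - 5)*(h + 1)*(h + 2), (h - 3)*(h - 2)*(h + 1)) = h + 1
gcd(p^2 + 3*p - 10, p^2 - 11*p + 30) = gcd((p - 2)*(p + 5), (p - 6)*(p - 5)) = 1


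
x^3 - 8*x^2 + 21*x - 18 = (x - 3)^2*(x - 2)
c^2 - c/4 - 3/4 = (c - 1)*(c + 3/4)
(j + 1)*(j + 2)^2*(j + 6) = j^4 + 11*j^3 + 38*j^2 + 52*j + 24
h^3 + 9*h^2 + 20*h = h*(h + 4)*(h + 5)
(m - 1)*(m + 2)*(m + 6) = m^3 + 7*m^2 + 4*m - 12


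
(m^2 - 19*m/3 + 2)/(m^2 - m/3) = (m - 6)/m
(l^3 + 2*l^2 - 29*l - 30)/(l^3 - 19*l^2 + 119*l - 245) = (l^2 + 7*l + 6)/(l^2 - 14*l + 49)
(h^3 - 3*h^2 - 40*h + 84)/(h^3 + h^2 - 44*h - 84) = (h - 2)/(h + 2)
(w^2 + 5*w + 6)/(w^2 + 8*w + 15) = (w + 2)/(w + 5)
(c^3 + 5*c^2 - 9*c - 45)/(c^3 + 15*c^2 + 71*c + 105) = (c - 3)/(c + 7)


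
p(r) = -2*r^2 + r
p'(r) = 1 - 4*r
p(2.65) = -11.40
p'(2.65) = -9.60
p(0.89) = -0.69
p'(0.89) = -2.56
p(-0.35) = -0.60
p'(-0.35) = 2.40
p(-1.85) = -8.70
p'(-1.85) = 8.40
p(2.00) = -6.00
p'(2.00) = -7.00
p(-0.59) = -1.29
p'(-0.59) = 3.36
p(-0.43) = -0.80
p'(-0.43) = 2.72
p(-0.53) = -1.09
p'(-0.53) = 3.12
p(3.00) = -15.00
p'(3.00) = -11.00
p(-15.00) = -465.00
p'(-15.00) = 61.00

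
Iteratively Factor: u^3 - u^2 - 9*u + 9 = (u - 1)*(u^2 - 9) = (u - 1)*(u + 3)*(u - 3)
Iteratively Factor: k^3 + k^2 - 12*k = (k + 4)*(k^2 - 3*k) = k*(k + 4)*(k - 3)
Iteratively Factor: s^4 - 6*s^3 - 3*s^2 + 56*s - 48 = (s - 1)*(s^3 - 5*s^2 - 8*s + 48) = (s - 4)*(s - 1)*(s^2 - s - 12) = (s - 4)*(s - 1)*(s + 3)*(s - 4)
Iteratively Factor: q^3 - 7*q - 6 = (q + 1)*(q^2 - q - 6) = (q - 3)*(q + 1)*(q + 2)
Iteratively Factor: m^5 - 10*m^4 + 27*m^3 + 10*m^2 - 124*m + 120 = (m - 2)*(m^4 - 8*m^3 + 11*m^2 + 32*m - 60) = (m - 3)*(m - 2)*(m^3 - 5*m^2 - 4*m + 20) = (m - 5)*(m - 3)*(m - 2)*(m^2 - 4) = (m - 5)*(m - 3)*(m - 2)*(m + 2)*(m - 2)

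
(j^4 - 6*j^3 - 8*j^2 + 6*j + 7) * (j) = j^5 - 6*j^4 - 8*j^3 + 6*j^2 + 7*j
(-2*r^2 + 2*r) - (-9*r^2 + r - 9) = 7*r^2 + r + 9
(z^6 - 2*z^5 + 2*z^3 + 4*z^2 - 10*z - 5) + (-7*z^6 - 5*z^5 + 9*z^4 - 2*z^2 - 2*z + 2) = -6*z^6 - 7*z^5 + 9*z^4 + 2*z^3 + 2*z^2 - 12*z - 3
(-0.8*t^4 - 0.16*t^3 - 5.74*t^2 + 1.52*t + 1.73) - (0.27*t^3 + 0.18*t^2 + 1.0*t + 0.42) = -0.8*t^4 - 0.43*t^3 - 5.92*t^2 + 0.52*t + 1.31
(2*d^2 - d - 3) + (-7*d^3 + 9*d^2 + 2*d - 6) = -7*d^3 + 11*d^2 + d - 9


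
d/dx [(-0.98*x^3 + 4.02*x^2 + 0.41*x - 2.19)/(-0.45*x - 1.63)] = (0.882*x^3 + 2.9832*x^2 - 13.1052*x - 1.6538)/(0.2025*x^2 + 1.467*x + 2.6569)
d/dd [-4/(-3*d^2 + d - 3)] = 4*(1 - 6*d)/(3*d^2 - d + 3)^2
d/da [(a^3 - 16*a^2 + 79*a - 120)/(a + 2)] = 2*(a^3 - 5*a^2 - 32*a + 139)/(a^2 + 4*a + 4)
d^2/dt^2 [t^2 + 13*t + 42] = 2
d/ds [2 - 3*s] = -3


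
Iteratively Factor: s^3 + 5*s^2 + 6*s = (s)*(s^2 + 5*s + 6) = s*(s + 2)*(s + 3)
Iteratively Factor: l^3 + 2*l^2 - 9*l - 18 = (l - 3)*(l^2 + 5*l + 6) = (l - 3)*(l + 3)*(l + 2)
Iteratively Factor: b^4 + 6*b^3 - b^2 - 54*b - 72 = (b + 4)*(b^3 + 2*b^2 - 9*b - 18) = (b + 2)*(b + 4)*(b^2 - 9) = (b + 2)*(b + 3)*(b + 4)*(b - 3)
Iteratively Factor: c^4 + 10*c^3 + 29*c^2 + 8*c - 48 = (c - 1)*(c^3 + 11*c^2 + 40*c + 48) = (c - 1)*(c + 3)*(c^2 + 8*c + 16) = (c - 1)*(c + 3)*(c + 4)*(c + 4)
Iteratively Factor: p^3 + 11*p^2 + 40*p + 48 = (p + 3)*(p^2 + 8*p + 16) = (p + 3)*(p + 4)*(p + 4)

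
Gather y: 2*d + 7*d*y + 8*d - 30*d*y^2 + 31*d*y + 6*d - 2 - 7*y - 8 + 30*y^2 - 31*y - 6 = 16*d + y^2*(30 - 30*d) + y*(38*d - 38) - 16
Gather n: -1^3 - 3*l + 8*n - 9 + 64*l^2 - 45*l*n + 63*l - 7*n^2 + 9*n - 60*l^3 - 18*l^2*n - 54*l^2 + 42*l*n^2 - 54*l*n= -60*l^3 + 10*l^2 + 60*l + n^2*(42*l - 7) + n*(-18*l^2 - 99*l + 17) - 10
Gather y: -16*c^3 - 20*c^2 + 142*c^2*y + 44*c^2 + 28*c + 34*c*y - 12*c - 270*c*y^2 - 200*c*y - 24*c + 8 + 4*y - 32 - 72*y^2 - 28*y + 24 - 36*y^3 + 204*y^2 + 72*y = -16*c^3 + 24*c^2 - 8*c - 36*y^3 + y^2*(132 - 270*c) + y*(142*c^2 - 166*c + 48)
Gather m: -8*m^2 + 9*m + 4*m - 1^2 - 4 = -8*m^2 + 13*m - 5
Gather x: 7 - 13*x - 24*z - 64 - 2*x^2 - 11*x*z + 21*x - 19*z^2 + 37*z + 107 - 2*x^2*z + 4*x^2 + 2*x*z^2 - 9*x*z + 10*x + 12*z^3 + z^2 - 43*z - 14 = x^2*(2 - 2*z) + x*(2*z^2 - 20*z + 18) + 12*z^3 - 18*z^2 - 30*z + 36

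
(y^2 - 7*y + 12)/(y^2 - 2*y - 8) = (y - 3)/(y + 2)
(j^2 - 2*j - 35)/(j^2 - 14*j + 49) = (j + 5)/(j - 7)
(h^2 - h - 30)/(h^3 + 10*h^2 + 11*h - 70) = (h - 6)/(h^2 + 5*h - 14)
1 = 1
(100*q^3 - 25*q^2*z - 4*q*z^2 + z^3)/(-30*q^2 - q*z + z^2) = (20*q^2 - 9*q*z + z^2)/(-6*q + z)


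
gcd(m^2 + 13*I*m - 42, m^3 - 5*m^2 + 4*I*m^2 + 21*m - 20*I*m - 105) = m + 7*I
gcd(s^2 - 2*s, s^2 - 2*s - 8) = 1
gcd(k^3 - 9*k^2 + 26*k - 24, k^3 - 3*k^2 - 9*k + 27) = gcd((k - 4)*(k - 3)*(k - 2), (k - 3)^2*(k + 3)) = k - 3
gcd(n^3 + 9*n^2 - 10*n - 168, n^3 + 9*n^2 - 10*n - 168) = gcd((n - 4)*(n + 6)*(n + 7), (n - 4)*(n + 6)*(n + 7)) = n^3 + 9*n^2 - 10*n - 168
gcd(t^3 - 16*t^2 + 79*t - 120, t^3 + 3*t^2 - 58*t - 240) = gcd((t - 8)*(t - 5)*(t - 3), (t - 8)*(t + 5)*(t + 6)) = t - 8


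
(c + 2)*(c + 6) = c^2 + 8*c + 12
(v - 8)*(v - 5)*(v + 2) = v^3 - 11*v^2 + 14*v + 80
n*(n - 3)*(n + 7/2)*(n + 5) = n^4 + 11*n^3/2 - 8*n^2 - 105*n/2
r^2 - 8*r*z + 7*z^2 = (r - 7*z)*(r - z)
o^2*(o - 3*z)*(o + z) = o^4 - 2*o^3*z - 3*o^2*z^2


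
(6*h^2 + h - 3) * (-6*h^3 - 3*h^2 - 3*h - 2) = -36*h^5 - 24*h^4 - 3*h^3 - 6*h^2 + 7*h + 6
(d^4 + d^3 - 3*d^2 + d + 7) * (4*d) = 4*d^5 + 4*d^4 - 12*d^3 + 4*d^2 + 28*d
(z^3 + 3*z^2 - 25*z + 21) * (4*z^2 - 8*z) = 4*z^5 + 4*z^4 - 124*z^3 + 284*z^2 - 168*z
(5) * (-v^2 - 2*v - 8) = -5*v^2 - 10*v - 40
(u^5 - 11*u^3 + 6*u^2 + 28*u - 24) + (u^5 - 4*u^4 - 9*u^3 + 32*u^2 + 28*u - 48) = 2*u^5 - 4*u^4 - 20*u^3 + 38*u^2 + 56*u - 72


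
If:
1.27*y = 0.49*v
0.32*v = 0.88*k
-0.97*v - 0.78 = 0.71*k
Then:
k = -0.23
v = -0.64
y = -0.25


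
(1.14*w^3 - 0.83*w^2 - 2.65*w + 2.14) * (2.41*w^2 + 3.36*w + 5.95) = 2.7474*w^5 + 1.8301*w^4 - 2.3923*w^3 - 8.6851*w^2 - 8.5771*w + 12.733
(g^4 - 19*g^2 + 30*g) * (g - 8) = g^5 - 8*g^4 - 19*g^3 + 182*g^2 - 240*g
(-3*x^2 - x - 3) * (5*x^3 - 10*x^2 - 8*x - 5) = -15*x^5 + 25*x^4 + 19*x^3 + 53*x^2 + 29*x + 15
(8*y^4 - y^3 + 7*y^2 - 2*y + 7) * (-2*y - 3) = -16*y^5 - 22*y^4 - 11*y^3 - 17*y^2 - 8*y - 21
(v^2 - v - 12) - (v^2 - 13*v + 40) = 12*v - 52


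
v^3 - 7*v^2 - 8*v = v*(v - 8)*(v + 1)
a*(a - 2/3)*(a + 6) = a^3 + 16*a^2/3 - 4*a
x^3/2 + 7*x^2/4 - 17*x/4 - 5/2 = (x/2 + 1/4)*(x - 2)*(x + 5)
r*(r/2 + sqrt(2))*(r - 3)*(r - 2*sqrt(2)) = r^4/2 - 3*r^3/2 - 4*r^2 + 12*r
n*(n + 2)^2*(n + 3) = n^4 + 7*n^3 + 16*n^2 + 12*n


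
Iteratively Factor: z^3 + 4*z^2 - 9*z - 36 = (z + 3)*(z^2 + z - 12) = (z + 3)*(z + 4)*(z - 3)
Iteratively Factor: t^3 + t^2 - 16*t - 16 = (t - 4)*(t^2 + 5*t + 4) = (t - 4)*(t + 4)*(t + 1)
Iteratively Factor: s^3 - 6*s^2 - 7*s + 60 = (s - 5)*(s^2 - s - 12) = (s - 5)*(s - 4)*(s + 3)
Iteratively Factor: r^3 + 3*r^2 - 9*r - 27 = (r - 3)*(r^2 + 6*r + 9) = (r - 3)*(r + 3)*(r + 3)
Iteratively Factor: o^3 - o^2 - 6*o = (o)*(o^2 - o - 6) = o*(o + 2)*(o - 3)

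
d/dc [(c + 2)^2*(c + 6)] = (c + 2)*(3*c + 14)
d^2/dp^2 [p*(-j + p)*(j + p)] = 6*p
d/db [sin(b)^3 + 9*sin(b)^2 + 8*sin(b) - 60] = (3*sin(b)^2 + 18*sin(b) + 8)*cos(b)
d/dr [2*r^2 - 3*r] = 4*r - 3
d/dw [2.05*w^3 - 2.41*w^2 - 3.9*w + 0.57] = 6.15*w^2 - 4.82*w - 3.9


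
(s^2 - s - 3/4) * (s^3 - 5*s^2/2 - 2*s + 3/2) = s^5 - 7*s^4/2 - s^3/4 + 43*s^2/8 - 9/8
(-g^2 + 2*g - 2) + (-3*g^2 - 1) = -4*g^2 + 2*g - 3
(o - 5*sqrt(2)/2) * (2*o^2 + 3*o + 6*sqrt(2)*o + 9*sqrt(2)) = 2*o^3 + sqrt(2)*o^2 + 3*o^2 - 30*o + 3*sqrt(2)*o/2 - 45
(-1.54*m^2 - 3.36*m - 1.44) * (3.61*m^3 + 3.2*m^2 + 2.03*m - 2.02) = -5.5594*m^5 - 17.0576*m^4 - 19.0766*m^3 - 8.318*m^2 + 3.864*m + 2.9088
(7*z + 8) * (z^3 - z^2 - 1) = 7*z^4 + z^3 - 8*z^2 - 7*z - 8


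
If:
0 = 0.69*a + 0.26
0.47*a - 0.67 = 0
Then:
No Solution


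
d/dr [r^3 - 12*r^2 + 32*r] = 3*r^2 - 24*r + 32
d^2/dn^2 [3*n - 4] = 0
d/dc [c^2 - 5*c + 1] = 2*c - 5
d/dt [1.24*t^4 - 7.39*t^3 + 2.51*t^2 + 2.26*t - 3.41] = 4.96*t^3 - 22.17*t^2 + 5.02*t + 2.26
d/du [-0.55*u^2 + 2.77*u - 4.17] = 2.77 - 1.1*u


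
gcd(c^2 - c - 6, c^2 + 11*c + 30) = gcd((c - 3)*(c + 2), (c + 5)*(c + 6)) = 1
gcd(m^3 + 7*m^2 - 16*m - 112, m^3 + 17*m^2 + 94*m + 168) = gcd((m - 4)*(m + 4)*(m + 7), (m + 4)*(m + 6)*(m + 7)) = m^2 + 11*m + 28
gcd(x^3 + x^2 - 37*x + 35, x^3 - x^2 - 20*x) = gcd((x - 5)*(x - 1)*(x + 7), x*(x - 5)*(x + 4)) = x - 5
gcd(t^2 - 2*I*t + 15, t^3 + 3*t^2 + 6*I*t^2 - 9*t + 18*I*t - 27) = t + 3*I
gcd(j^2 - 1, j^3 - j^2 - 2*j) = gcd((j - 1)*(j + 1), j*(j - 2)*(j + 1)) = j + 1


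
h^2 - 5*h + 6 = (h - 3)*(h - 2)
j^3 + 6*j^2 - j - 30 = (j - 2)*(j + 3)*(j + 5)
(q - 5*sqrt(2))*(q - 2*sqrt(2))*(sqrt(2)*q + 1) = sqrt(2)*q^3 - 13*q^2 + 13*sqrt(2)*q + 20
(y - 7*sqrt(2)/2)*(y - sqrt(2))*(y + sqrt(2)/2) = y^3 - 4*sqrt(2)*y^2 + 5*y/2 + 7*sqrt(2)/2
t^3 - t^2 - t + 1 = (t - 1)^2*(t + 1)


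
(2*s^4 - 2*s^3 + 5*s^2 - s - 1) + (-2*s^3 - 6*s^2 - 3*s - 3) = 2*s^4 - 4*s^3 - s^2 - 4*s - 4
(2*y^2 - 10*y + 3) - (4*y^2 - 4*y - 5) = -2*y^2 - 6*y + 8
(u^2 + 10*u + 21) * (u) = u^3 + 10*u^2 + 21*u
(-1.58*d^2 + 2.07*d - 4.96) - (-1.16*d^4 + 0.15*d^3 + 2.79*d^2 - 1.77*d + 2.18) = 1.16*d^4 - 0.15*d^3 - 4.37*d^2 + 3.84*d - 7.14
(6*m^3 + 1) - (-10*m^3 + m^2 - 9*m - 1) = 16*m^3 - m^2 + 9*m + 2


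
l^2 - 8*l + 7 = (l - 7)*(l - 1)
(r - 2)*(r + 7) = r^2 + 5*r - 14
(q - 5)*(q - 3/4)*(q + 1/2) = q^3 - 21*q^2/4 + 7*q/8 + 15/8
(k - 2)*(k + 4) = k^2 + 2*k - 8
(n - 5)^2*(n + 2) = n^3 - 8*n^2 + 5*n + 50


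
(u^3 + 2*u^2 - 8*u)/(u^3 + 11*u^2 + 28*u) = (u - 2)/(u + 7)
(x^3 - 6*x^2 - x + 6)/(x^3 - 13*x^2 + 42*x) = (x^2 - 1)/(x*(x - 7))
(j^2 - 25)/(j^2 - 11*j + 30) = (j + 5)/(j - 6)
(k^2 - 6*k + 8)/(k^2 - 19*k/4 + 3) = 4*(k - 2)/(4*k - 3)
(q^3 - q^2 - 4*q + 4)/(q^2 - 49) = (q^3 - q^2 - 4*q + 4)/(q^2 - 49)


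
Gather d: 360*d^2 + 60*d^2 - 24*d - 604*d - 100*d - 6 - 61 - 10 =420*d^2 - 728*d - 77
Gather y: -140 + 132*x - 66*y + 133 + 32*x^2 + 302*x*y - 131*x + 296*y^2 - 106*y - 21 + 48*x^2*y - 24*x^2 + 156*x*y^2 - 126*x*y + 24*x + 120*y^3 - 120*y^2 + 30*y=8*x^2 + 25*x + 120*y^3 + y^2*(156*x + 176) + y*(48*x^2 + 176*x - 142) - 28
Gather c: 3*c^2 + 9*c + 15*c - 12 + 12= 3*c^2 + 24*c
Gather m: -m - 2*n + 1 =-m - 2*n + 1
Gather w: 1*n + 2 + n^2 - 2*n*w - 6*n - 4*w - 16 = n^2 - 5*n + w*(-2*n - 4) - 14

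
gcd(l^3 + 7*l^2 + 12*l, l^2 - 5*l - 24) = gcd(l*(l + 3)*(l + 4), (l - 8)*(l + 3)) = l + 3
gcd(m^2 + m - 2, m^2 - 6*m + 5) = m - 1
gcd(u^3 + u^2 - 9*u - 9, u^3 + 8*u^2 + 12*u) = 1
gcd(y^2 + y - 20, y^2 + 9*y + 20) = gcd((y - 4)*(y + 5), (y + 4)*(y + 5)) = y + 5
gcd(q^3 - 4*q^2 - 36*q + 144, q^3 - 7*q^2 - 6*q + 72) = q^2 - 10*q + 24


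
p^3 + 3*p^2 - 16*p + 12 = (p - 2)*(p - 1)*(p + 6)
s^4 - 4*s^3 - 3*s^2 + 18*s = s*(s - 3)^2*(s + 2)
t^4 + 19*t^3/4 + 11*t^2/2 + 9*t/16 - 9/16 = (t - 1/4)*(t + 1/2)*(t + 3/2)*(t + 3)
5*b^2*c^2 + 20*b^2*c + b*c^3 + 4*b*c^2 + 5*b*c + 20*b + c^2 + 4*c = (5*b + c)*(c + 4)*(b*c + 1)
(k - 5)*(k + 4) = k^2 - k - 20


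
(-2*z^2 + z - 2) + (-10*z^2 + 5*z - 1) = -12*z^2 + 6*z - 3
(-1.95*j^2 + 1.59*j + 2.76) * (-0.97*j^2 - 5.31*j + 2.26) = 1.8915*j^4 + 8.8122*j^3 - 15.5271*j^2 - 11.0622*j + 6.2376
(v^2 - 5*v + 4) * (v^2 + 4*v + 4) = v^4 - v^3 - 12*v^2 - 4*v + 16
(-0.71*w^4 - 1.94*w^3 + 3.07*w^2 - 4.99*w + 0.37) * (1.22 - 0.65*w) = 0.4615*w^5 + 0.3948*w^4 - 4.3623*w^3 + 6.9889*w^2 - 6.3283*w + 0.4514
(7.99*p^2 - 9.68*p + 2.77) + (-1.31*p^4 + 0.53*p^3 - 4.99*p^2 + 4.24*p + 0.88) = -1.31*p^4 + 0.53*p^3 + 3.0*p^2 - 5.44*p + 3.65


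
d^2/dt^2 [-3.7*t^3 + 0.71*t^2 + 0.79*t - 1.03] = 1.42 - 22.2*t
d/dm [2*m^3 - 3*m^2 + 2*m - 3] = 6*m^2 - 6*m + 2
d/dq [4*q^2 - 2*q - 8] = 8*q - 2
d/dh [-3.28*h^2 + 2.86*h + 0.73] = 2.86 - 6.56*h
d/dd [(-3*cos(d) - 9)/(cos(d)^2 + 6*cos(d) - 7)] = 3*(sin(d)^2 - 6*cos(d) - 26)*sin(d)/(cos(d)^2 + 6*cos(d) - 7)^2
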